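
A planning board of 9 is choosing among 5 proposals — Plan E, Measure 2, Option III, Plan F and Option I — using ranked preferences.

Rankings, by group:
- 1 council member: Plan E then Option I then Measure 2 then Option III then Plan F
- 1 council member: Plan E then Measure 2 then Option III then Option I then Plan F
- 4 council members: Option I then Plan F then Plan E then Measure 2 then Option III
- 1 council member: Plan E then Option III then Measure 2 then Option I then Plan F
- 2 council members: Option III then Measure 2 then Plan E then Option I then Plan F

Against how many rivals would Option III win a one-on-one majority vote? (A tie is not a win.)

1

Option III against each rival (9 council members):
Option III vs Plan E: 2 to 7, Plan E.
Option III vs Measure 2: Measure 2, 6–3.
Option III vs Plan F: Option III wins 5–4.
Option III vs Option I: Option I wins 5–4.
Option III beats Plan F; loses to Plan E, Measure 2, Option I — 1 pairwise win.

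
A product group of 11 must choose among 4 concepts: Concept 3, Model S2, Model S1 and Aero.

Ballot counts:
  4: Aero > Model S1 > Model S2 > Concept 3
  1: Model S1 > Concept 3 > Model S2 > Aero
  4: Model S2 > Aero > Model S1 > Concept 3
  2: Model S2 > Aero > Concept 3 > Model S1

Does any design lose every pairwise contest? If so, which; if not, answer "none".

Concept 3

Head-to-head results (11 engineers):
Concept 3–Model S2: Model S2 10–1.
Concept 3–Model S1: Model S1 9–2.
Concept 3–Aero: Aero 10–1.
Model S2–Model S1: Model S2 6–5.
Model S2 vs Aero: 1+4+2 = 7 for Model S2, 4 for Aero — Model S2 by 7–4.
Model S1 vs Aero: 1 for Model S1, 10 for Aero — Aero by 10–1.
Only Concept 3 has no wins; Concept 3 is the Condorcet loser.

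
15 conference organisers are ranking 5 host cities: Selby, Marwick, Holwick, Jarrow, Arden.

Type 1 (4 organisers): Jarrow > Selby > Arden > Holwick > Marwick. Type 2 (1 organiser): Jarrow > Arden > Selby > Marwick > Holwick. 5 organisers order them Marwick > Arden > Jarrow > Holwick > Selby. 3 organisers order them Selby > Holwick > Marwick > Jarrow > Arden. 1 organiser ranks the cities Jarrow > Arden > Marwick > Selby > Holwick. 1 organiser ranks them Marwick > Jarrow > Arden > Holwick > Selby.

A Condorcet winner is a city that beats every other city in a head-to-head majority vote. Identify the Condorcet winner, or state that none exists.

none

Check each pair by majority over 15 ballots:
Selby–Marwick: Selby 8–7.
Selby vs Holwick: Selby, 9–6.
Selby vs Jarrow: Jarrow wins 12–3.
Selby vs Arden: Arden, 8–7.
Marwick vs Holwick: Marwick, 8–7.
Marwick vs Jarrow: Marwick wins 9–6.
Marwick vs Arden: Marwick, 9–6.
Holwick vs Jarrow: Jarrow wins 12–3.
Holwick vs Arden: Arden wins 12–3.
Jarrow vs Arden: Jarrow, 10–5.
No city is unbeaten: Selby loses to Jarrow; Marwick loses to Selby; Holwick loses to Selby; Jarrow loses to Marwick; Arden loses to Marwick. In particular Selby > Marwick > Jarrow > Selby is a majority cycle — no Condorcet winner exists.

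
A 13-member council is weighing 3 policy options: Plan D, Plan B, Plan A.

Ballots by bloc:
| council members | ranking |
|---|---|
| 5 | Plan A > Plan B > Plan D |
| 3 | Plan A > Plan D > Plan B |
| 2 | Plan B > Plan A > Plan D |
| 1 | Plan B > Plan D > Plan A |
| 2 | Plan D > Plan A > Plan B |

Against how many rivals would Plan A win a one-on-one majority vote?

2

Plan A against each rival (13 council members):
Plan A–Plan D: Plan A 10–3.
Plan A vs Plan B: Plan A is ranked higher on 5+3+2 = 10 ballots, Plan B on 3. Plan A wins 10–3.
Plan A beats Plan D, Plan B — 2 pairwise wins.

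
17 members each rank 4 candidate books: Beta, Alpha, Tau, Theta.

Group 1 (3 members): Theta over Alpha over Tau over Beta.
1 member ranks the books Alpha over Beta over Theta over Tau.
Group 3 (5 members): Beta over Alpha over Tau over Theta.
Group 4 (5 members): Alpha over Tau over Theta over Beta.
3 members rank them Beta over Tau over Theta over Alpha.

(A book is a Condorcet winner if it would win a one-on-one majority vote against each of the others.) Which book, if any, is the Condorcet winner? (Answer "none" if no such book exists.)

Alpha

Check each pair by majority over 17 ballots:
Beta–Alpha: Alpha 9–8.
Beta–Tau: Beta 9–8.
Beta–Theta: Beta 9–8.
Alpha–Tau: Alpha 14–3.
Alpha vs Theta: Alpha wins 11–6.
Tau vs Theta: Tau, 13–4.
Alpha wins every pairwise contest, so Alpha is the Condorcet winner.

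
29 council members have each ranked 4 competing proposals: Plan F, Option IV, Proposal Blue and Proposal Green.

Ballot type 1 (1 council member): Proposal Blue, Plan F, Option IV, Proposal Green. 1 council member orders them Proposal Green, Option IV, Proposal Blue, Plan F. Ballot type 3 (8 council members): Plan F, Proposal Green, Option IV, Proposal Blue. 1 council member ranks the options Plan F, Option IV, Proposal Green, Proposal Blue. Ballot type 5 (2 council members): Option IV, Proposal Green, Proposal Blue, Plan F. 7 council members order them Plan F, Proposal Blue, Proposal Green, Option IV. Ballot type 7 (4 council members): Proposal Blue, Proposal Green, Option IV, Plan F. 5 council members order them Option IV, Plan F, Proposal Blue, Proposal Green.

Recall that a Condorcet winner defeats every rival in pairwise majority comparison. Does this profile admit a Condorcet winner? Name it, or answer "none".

Pairwise majorities:
Plan F–Option IV: Plan F 17–12.
Plan F vs Proposal Blue: Plan F, 21–8.
Plan F–Proposal Green: Plan F 22–7.
Option IV vs Proposal Blue: Option IV, 17–12.
Option IV vs Proposal Green: Proposal Green, 20–9.
Proposal Blue vs Proposal Green: Proposal Blue, 17–12.
Plan F defeats every rival head-to-head and is the Condorcet winner.

Plan F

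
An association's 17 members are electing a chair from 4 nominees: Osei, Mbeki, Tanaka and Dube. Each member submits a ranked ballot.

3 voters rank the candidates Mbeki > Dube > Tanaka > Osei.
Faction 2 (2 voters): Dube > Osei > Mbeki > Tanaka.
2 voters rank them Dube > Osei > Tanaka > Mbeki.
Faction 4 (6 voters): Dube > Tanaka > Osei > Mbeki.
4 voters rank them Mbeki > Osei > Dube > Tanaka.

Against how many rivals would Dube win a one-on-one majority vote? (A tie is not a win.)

Dube against each rival (17 voters):
Dube vs Osei: 13 to 4, Dube.
Dube vs Mbeki: Dube is ranked higher on 2+2+6 = 10 ballots, Mbeki on 7. Dube wins 10–7.
Dube vs Tanaka: 3+2+2+6+4 = 17 for Dube, 0 for Tanaka — Dube by 17–0.
Dube beats Osei, Mbeki, Tanaka — 3 pairwise wins.

3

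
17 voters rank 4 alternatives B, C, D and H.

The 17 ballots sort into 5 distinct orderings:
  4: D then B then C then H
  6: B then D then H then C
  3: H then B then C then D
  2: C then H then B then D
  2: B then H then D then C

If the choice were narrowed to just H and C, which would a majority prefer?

H

Ballots ranking H above C: 6 + 3 + 2 = 11.
Ballots ranking C above H: 17 − 11 = 6.
H wins the head-to-head 11–6.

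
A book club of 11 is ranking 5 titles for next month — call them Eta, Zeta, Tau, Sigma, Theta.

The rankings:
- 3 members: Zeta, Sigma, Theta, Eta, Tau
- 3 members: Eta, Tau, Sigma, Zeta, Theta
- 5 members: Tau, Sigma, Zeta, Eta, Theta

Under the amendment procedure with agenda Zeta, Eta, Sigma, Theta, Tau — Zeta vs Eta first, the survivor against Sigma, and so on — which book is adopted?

Tau

Round 1: Zeta vs Eta — 8–3, Zeta advances.
Round 2: Zeta vs Sigma — 3–8, Sigma advances.
Round 3: Sigma vs Theta — 11–0, Sigma advances.
Round 4: Sigma vs Tau — 3–8, Tau advances.
The agenda winner is Tau.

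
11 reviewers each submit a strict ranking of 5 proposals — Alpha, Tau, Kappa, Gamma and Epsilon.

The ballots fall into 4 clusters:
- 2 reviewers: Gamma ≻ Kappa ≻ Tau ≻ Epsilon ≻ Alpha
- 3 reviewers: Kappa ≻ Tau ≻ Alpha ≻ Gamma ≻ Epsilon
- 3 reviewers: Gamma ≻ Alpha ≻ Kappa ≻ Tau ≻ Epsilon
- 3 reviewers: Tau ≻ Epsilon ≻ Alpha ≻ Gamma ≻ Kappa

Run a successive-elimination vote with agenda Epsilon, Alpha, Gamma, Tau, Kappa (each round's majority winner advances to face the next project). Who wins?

Round 1: Epsilon vs Alpha — 5–6, Alpha advances.
Round 2: Alpha vs Gamma — 6–5, Alpha advances.
Round 3: Alpha vs Tau — 3–8, Tau advances.
Round 4: Tau vs Kappa — 3–8, Kappa advances.
The agenda winner is Kappa.

Kappa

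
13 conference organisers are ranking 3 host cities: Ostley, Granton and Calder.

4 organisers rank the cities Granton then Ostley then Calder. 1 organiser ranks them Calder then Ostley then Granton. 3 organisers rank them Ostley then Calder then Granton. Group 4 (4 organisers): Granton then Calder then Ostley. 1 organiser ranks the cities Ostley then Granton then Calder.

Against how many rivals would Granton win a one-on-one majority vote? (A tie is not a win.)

Granton against each rival (13 organisers):
Granton vs Ostley: 8 to 5, Granton.
Granton vs Calder: Granton wins 9–4.
Granton beats Ostley, Calder — 2 pairwise wins.

2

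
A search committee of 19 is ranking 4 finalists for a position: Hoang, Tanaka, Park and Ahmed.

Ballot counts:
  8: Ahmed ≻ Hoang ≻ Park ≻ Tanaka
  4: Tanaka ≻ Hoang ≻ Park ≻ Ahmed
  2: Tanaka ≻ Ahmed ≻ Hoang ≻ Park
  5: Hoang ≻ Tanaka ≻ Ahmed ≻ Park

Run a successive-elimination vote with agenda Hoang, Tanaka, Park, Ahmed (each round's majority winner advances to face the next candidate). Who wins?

Round 1: Hoang vs Tanaka — 13–6, Hoang advances.
Round 2: Hoang vs Park — 19–0, Hoang advances.
Round 3: Hoang vs Ahmed — 9–10, Ahmed advances.
Ahmed survives the agenda.

Ahmed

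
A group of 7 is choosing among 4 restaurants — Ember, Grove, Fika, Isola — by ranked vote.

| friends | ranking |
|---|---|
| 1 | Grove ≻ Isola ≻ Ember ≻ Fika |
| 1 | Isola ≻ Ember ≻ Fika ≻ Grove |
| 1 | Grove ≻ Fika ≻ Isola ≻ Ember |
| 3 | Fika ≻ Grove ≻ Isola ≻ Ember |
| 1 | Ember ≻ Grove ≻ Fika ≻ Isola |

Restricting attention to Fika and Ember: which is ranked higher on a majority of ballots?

Fika

Ballots ranking Fika above Ember: 1 + 3 = 4.
Ballots ranking Ember above Fika: 7 − 4 = 3.
Fika wins the head-to-head 4–3.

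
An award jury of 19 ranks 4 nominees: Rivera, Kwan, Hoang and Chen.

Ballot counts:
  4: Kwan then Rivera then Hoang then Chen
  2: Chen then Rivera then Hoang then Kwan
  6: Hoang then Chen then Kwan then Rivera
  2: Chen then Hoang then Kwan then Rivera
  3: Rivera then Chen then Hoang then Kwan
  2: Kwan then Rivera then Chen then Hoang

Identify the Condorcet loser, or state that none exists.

Head-to-head results (19 jurors):
Rivera vs Kwan: 5 to 14, Kwan.
Rivera vs Hoang: 11 to 8, Rivera.
Rivera vs Chen: 4+3+2 = 9 for Rivera, 10 for Chen — Chen by 10–9.
Kwan vs Hoang: Hoang wins 13–6.
Kwan vs Chen: Kwan is ranked higher on 4+2 = 6 ballots, Chen on 13. Chen wins 13–6.
Hoang vs Chen: Hoang is ranked higher on 4+6 = 10 ballots, Chen on 9. Hoang wins 10–9.
Every nominee wins at least one matchup (Rivera beats Hoang; Kwan beats Rivera; Hoang beats Kwan; Chen beats Rivera), so there is no Condorcet loser.

none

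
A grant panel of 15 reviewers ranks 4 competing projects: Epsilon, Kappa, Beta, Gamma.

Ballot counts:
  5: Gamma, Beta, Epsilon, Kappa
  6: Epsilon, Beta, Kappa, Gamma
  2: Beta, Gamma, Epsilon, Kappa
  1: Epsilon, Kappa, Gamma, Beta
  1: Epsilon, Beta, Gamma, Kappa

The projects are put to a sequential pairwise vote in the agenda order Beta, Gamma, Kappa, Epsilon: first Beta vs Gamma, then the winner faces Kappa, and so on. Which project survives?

Epsilon

Round 1: Beta vs Gamma — 9–6, Beta advances.
Round 2: Beta vs Kappa — 14–1, Beta advances.
Round 3: Beta vs Epsilon — 7–8, Epsilon advances.
The agenda winner is Epsilon.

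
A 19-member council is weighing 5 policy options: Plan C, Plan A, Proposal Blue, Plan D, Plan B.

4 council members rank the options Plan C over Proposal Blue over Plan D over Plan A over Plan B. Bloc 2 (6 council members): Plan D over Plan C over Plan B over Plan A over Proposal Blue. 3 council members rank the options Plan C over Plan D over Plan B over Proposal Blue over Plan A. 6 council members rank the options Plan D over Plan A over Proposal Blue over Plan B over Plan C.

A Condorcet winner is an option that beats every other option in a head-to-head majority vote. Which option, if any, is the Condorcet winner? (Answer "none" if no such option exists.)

Check each pair by majority over 19 ballots:
Plan C vs Plan A: Plan C, 13–6.
Plan C vs Proposal Blue: Plan C wins 13–6.
Plan C–Plan D: Plan D 12–7.
Plan C vs Plan B: Plan C wins 13–6.
Plan A vs Proposal Blue: Plan A, 12–7.
Plan A vs Plan D: Plan D wins 19–0.
Plan A–Plan B: Plan A 10–9.
Proposal Blue–Plan D: Plan D 15–4.
Proposal Blue vs Plan B: Proposal Blue, 10–9.
Plan D vs Plan B: Plan D, 19–0.
Only Plan D has no losses; Plan D is the Condorcet winner.

Plan D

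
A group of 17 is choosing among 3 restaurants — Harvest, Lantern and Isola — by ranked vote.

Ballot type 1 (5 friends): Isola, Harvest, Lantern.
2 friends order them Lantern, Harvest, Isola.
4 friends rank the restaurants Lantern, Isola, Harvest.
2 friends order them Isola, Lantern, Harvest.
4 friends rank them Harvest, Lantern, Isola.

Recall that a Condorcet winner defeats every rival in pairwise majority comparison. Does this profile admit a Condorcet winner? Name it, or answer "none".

none

Head-to-head results (17 friends):
Harvest vs Lantern: 9 to 8, Harvest.
Harvest–Isola: Isola 11–6.
Lantern–Isola: Lantern 10–7.
Each restaurant drops at least one matchup (Harvest loses to Isola; Lantern loses to Harvest; Isola loses to Lantern); the cycle Harvest beats Lantern beats Isola beats Harvest rules out a Condorcet winner.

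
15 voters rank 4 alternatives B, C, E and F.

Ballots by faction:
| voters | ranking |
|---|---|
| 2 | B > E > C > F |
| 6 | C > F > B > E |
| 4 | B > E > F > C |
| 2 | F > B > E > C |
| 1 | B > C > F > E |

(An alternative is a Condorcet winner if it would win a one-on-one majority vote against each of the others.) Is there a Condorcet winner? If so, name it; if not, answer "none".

none

Head-to-head results (15 voters):
B vs C: 9 to 6, B.
B vs E: B, 15–0.
B vs F: 2+4+1 = 7 for B, 8 for F — F by 8–7.
C vs E: E wins 8–7.
C–F: C 9–6.
E vs F: 2+4 = 6 for E, 9 for F — F by 9–6.
Each alternative drops at least one matchup (B loses to F; C loses to B; E loses to B; F loses to C); the cycle B > C > F > B rules out a Condorcet winner.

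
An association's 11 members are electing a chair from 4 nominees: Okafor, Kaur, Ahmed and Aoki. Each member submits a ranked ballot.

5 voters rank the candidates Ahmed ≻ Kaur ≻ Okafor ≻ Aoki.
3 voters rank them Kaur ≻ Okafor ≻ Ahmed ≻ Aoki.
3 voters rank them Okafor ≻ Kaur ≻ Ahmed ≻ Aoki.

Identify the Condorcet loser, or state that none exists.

Aoki

Pairwise majorities:
Okafor–Kaur: Kaur 8–3.
Okafor vs Ahmed: Okafor, 6–5.
Okafor vs Aoki: Okafor wins 11–0.
Kaur vs Ahmed: Kaur wins 6–5.
Kaur vs Aoki: 11 to 0, Kaur.
Ahmed vs Aoki: Ahmed preferred on 5+3+3 = 11 ballots; Ahmed wins 11–0.
Aoki is beaten in every head-to-head and is the Condorcet loser.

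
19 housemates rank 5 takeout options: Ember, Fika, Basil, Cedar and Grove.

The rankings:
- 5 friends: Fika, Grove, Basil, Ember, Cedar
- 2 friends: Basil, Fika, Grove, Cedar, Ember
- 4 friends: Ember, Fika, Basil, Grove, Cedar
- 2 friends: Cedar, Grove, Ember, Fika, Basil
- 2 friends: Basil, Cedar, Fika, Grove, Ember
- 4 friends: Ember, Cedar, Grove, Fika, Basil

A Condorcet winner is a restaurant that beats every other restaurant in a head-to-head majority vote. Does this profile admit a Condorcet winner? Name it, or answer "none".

Check each pair by majority over 19 ballots:
Ember vs Fika: 4+2+4 = 10 for Ember, 9 for Fika — Ember by 10–9.
Ember vs Basil: Ember preferred on 4+2+4 = 10 ballots; Ember wins 10–9.
Ember vs Cedar: Ember preferred on 5+4+4 = 13 ballots; Ember wins 13–6.
Ember vs Grove: Ember preferred on 4+4 = 8 ballots; Grove wins 11–8.
Fika vs Basil: 15 to 4, Fika.
Fika vs Cedar: 5+2+4 = 11 for Fika, 8 for Cedar — Fika by 11–8.
Fika vs Grove: 5+2+4+2 = 13 for Fika, 6 for Grove — Fika by 13–6.
Basil vs Cedar: Basil is ranked higher on 5+2+4+2 = 13 ballots, Cedar on 6. Basil wins 13–6.
Basil vs Grove: Basil is ranked higher on 2+4+2 = 8 ballots, Grove on 11. Grove wins 11–8.
Cedar vs Grove: Cedar preferred on 2+2+4 = 8 ballots; Grove wins 11–8.
No restaurant is unbeaten: Ember loses to Grove; Fika loses to Ember; Basil loses to Ember; Cedar loses to Ember; Grove loses to Fika. In particular Ember > Fika > Grove > Ember is a majority cycle — no Condorcet winner exists.

none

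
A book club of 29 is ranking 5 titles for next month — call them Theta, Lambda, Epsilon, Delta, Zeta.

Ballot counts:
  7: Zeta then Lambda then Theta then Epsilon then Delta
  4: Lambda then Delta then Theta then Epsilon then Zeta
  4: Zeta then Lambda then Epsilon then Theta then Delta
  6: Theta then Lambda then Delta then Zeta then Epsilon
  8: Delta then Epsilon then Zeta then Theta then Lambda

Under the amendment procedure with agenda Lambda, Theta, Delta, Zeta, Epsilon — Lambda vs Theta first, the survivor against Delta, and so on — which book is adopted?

Zeta

Round 1: Lambda vs Theta — 15–14, Lambda advances.
Round 2: Lambda vs Delta — 21–8, Lambda advances.
Round 3: Lambda vs Zeta — 10–19, Zeta advances.
Round 4: Zeta vs Epsilon — 17–12, Zeta advances.
Zeta survives the agenda.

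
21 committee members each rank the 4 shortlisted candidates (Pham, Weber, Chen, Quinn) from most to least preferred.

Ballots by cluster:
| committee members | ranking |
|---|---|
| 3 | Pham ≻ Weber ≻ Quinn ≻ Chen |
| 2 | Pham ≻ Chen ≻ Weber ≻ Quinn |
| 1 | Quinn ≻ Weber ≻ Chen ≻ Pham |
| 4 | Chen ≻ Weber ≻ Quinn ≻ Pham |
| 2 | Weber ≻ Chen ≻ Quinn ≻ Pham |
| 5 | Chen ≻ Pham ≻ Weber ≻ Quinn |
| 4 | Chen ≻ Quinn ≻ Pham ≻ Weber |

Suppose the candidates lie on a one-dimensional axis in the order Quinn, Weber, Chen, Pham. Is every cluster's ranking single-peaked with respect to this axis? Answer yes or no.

Axis positions: Quinn=1, Weber=2, Chen=3, Pham=4.
Cluster 1: ranking walks positions 4-2-1-3; Weber is ranked above Chen even though Chen lies between Weber and the peak Pham on the axis — preferences dip and rise again. Not single-peaked.
Cluster 2 (peak Pham at position 4): ranking walks positions 4-3-2-1, expanding outward from the peak — single-peaked.
Cluster 3 (peak Quinn at position 1): ranking walks positions 1-2-3-4, expanding outward from the peak — single-peaked.
Cluster 4 (peak Chen at position 3): ranking walks positions 3-2-1-4, expanding outward from the peak — single-peaked.
Cluster 5 (peak Weber at position 2): ranking walks positions 2-3-1-4, expanding outward from the peak — single-peaked.
Cluster 6 (peak Chen at position 3): ranking walks positions 3-4-2-1, expanding outward from the peak — single-peaked.
Cluster 7: ranking walks positions 3-1-4-2; Quinn is ranked above Weber even though Weber lies between Quinn and the peak Chen on the axis — preferences dip and rise again. Not single-peaked.
Cluster 1 violates single-peakedness, so the profile is not single-peaked on this axis.

no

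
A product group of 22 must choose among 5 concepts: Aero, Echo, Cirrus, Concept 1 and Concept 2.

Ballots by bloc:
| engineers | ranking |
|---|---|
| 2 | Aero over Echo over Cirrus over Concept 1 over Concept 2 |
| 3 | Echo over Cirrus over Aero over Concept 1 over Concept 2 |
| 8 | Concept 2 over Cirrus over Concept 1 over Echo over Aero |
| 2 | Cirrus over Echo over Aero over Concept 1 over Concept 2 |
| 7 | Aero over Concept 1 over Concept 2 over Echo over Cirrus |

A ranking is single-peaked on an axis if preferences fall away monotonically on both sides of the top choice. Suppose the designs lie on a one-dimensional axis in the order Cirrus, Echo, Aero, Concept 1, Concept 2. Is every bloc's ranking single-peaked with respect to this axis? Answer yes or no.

no

Axis positions: Cirrus=1, Echo=2, Aero=3, Concept 1=4, Concept 2=5.
Bloc 1 (peak Aero at position 3): ranking walks positions 3-2-1-4-5, expanding outward from the peak — single-peaked.
Bloc 2 (peak Echo at position 2): ranking walks positions 2-1-3-4-5, expanding outward from the peak — single-peaked.
Bloc 3: ranking walks positions 5-1-4-2-3; Cirrus is ranked above Concept 1 even though Concept 1 lies between Cirrus and the peak Concept 2 on the axis — preferences dip and rise again. Not single-peaked.
Bloc 4 (peak Cirrus at position 1): ranking walks positions 1-2-3-4-5, expanding outward from the peak — single-peaked.
Bloc 5 (peak Aero at position 3): ranking walks positions 3-4-5-2-1, expanding outward from the peak — single-peaked.
Bloc 3 violates single-peakedness, so the profile is not single-peaked on this axis.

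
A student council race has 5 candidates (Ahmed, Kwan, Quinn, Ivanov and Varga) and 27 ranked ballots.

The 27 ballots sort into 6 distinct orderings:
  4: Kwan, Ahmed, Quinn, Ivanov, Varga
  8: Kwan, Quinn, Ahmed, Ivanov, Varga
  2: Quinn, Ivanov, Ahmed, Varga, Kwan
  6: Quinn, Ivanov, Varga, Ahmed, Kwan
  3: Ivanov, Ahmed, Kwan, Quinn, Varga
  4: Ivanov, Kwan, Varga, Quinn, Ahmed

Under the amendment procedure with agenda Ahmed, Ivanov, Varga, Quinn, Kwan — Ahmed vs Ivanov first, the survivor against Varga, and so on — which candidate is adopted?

Round 1: Ahmed vs Ivanov — 12–15, Ivanov advances.
Round 2: Ivanov vs Varga — 27–0, Ivanov advances.
Round 3: Ivanov vs Quinn — 7–20, Quinn advances.
Round 4: Quinn vs Kwan — 8–19, Kwan advances.
Kwan survives the agenda.

Kwan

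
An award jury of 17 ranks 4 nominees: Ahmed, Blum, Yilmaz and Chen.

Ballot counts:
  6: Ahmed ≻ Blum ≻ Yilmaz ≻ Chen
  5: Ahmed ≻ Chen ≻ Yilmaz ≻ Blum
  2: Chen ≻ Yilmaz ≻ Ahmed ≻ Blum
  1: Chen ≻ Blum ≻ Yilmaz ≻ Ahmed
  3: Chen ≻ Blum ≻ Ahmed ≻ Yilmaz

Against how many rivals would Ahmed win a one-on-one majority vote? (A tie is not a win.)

3

Ahmed against each rival (17 jurors):
Ahmed vs Blum: Ahmed is ranked higher on 6+5+2 = 13 ballots, Blum on 4. Ahmed wins 13–4.
Ahmed vs Yilmaz: 6+5+3 = 14 for Ahmed, 3 for Yilmaz — Ahmed by 14–3.
Ahmed–Chen: Ahmed 11–6.
Ahmed beats Blum, Yilmaz, Chen — 3 pairwise wins.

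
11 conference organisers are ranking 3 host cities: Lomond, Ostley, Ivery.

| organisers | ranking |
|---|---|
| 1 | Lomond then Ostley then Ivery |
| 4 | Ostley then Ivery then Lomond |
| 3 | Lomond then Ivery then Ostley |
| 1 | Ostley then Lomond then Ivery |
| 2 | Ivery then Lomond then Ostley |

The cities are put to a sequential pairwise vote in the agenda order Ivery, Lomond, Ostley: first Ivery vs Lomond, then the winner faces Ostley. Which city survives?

Ostley

Round 1: Ivery vs Lomond — 6–5, Ivery advances.
Round 2: Ivery vs Ostley — 5–6, Ostley advances.
The agenda winner is Ostley.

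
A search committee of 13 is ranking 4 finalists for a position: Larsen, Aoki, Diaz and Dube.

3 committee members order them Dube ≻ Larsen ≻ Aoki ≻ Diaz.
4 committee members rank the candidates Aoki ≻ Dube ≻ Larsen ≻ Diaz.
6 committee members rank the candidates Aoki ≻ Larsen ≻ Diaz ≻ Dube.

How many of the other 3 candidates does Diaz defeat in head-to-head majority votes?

Diaz against each rival (13 committee members):
Diaz vs Larsen: Larsen wins 13–0.
Diaz vs Aoki: Aoki, 13–0.
Diaz vs Dube: 6 to 7, Dube.
Diaz beats no one; loses to Larsen, Aoki, Dube — 0 pairwise wins.

0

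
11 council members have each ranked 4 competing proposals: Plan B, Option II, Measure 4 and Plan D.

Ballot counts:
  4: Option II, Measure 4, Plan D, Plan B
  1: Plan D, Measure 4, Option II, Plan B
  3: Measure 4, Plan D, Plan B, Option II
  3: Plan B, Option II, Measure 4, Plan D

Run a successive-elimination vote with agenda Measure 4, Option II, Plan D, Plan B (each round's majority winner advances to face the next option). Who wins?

Plan B

Round 1: Measure 4 vs Option II — 4–7, Option II advances.
Round 2: Option II vs Plan D — 7–4, Option II advances.
Round 3: Option II vs Plan B — 5–6, Plan B advances.
Plan B survives the agenda.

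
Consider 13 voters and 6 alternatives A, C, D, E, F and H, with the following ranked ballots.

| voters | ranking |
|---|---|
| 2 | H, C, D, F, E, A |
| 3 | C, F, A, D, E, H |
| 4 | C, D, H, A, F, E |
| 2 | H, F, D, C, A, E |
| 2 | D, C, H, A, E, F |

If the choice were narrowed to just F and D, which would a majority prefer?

Ballots ranking F above D: 3 + 2 = 5.
Ballots ranking D above F: 13 − 5 = 8.
D wins the head-to-head 8–5.

D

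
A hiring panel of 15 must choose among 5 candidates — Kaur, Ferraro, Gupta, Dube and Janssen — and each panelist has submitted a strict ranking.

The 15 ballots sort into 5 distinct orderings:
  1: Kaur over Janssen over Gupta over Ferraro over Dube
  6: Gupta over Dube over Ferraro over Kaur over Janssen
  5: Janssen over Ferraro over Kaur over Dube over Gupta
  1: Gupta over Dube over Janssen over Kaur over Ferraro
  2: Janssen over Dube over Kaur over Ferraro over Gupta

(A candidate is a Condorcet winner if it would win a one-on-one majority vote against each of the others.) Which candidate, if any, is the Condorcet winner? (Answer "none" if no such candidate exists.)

Pairwise majorities:
Kaur vs Ferraro: Kaur preferred on 1+1+2 = 4 ballots; Ferraro wins 11–4.
Kaur vs Gupta: 8 to 7, Kaur.
Kaur vs Dube: 1+5 = 6 for Kaur, 9 for Dube — Dube by 9–6.
Kaur vs Janssen: Kaur preferred on 1+6 = 7 ballots; Janssen wins 8–7.
Ferraro vs Gupta: Ferraro preferred on 5+2 = 7 ballots; Gupta wins 8–7.
Ferraro vs Dube: Ferraro preferred on 1+5 = 6 ballots; Dube wins 9–6.
Ferraro vs Janssen: Ferraro is ranked higher on 6 ballots, Janssen on 9. Janssen wins 9–6.
Gupta vs Dube: Gupta is ranked higher on 1+6+1 = 8 ballots, Dube on 7. Gupta wins 8–7.
Gupta vs Janssen: Gupta preferred on 6+1 = 7 ballots; Janssen wins 8–7.
Dube vs Janssen: Dube preferred on 6+1 = 7 ballots; Janssen wins 8–7.
Janssen defeats every rival head-to-head and is the Condorcet winner.

Janssen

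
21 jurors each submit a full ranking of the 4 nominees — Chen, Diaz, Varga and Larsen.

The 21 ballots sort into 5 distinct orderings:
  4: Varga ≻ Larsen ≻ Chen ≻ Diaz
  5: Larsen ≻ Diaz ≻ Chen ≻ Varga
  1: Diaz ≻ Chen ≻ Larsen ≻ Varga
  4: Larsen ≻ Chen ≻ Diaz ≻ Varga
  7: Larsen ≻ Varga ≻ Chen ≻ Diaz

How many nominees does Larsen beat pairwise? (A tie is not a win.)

Larsen against each rival (21 jurors):
Larsen vs Chen: Larsen wins 20–1.
Larsen vs Diaz: Larsen preferred on 4+5+4+7 = 20 ballots; Larsen wins 20–1.
Larsen vs Varga: Larsen wins 17–4.
Larsen beats Chen, Diaz, Varga — 3 pairwise wins.

3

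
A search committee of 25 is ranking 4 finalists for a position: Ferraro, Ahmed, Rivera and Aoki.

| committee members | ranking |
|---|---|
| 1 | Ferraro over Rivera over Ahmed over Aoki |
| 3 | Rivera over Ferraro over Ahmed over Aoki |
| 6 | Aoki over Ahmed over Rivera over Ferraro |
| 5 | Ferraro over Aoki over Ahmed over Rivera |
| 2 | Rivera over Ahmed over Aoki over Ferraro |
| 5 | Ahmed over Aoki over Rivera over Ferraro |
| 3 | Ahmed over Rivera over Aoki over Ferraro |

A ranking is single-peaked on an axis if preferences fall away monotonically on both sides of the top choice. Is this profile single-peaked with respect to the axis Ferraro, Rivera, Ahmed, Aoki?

no

Axis positions: Ferraro=1, Rivera=2, Ahmed=3, Aoki=4.
Cluster 1 (peak Ferraro at position 1): ranking walks positions 1-2-3-4, expanding outward from the peak — single-peaked.
Cluster 2 (peak Rivera at position 2): ranking walks positions 2-1-3-4, expanding outward from the peak — single-peaked.
Cluster 3 (peak Aoki at position 4): ranking walks positions 4-3-2-1, expanding outward from the peak — single-peaked.
Cluster 4: ranking walks positions 1-4-3-2; Aoki is ranked above Rivera even though Rivera lies between Aoki and the peak Ferraro on the axis — preferences dip and rise again. Not single-peaked.
Cluster 5 (peak Rivera at position 2): ranking walks positions 2-3-4-1, expanding outward from the peak — single-peaked.
Cluster 6 (peak Ahmed at position 3): ranking walks positions 3-4-2-1, expanding outward from the peak — single-peaked.
Cluster 7 (peak Ahmed at position 3): ranking walks positions 3-2-4-1, expanding outward from the peak — single-peaked.
Cluster 4 violates single-peakedness, so the profile is not single-peaked on this axis.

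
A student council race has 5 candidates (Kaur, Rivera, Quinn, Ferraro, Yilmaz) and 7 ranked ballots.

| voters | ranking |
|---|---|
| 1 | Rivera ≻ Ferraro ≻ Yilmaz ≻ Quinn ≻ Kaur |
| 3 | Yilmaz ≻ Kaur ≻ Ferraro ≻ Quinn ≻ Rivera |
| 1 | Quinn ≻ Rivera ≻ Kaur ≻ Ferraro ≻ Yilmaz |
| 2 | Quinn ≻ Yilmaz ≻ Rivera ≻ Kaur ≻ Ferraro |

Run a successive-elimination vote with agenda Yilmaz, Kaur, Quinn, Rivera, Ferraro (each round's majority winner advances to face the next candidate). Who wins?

Round 1: Yilmaz vs Kaur — 6–1, Yilmaz advances.
Round 2: Yilmaz vs Quinn — 4–3, Yilmaz advances.
Round 3: Yilmaz vs Rivera — 5–2, Yilmaz advances.
Round 4: Yilmaz vs Ferraro — 5–2, Yilmaz advances.
The agenda winner is Yilmaz.

Yilmaz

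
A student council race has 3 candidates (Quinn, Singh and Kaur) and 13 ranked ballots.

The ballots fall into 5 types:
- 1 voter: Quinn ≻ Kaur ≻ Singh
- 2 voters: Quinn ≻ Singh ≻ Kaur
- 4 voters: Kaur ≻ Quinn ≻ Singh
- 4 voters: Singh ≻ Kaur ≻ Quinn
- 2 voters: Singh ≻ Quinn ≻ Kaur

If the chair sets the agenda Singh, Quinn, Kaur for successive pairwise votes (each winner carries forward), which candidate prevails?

Round 1: Singh vs Quinn — 6–7, Quinn advances.
Round 2: Quinn vs Kaur — 5–8, Kaur advances.
Kaur survives the agenda.

Kaur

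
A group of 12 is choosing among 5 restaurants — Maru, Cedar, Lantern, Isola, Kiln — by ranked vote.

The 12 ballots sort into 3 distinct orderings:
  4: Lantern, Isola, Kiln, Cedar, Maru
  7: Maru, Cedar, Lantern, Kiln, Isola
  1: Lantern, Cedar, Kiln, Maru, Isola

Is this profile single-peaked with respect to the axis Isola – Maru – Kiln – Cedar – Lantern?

no

Axis positions: Isola=1, Maru=2, Kiln=3, Cedar=4, Lantern=5.
Type 1: ranking walks positions 5-1-3-4-2; Isola is ranked above Cedar even though Cedar lies between Isola and the peak Lantern on the axis — preferences dip and rise again. Not single-peaked.
Type 2: ranking walks positions 2-4-5-3-1; Cedar is ranked above Kiln even though Kiln lies between Cedar and the peak Maru on the axis — preferences dip and rise again. Not single-peaked.
Type 3 (peak Lantern at position 5): ranking walks positions 5-4-3-2-1, expanding outward from the peak — single-peaked.
Type 1 violates single-peakedness, so the profile is not single-peaked on this axis.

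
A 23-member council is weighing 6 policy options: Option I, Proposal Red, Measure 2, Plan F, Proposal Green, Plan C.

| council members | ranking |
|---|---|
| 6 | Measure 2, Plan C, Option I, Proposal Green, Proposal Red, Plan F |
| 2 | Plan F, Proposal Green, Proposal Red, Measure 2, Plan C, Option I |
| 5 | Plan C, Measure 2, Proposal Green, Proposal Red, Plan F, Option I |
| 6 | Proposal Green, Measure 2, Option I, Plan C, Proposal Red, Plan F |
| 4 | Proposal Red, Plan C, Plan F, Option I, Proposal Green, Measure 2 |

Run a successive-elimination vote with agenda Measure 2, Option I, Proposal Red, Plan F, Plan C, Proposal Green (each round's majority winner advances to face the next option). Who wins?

Proposal Green

Round 1: Measure 2 vs Option I — 19–4, Measure 2 advances.
Round 2: Measure 2 vs Proposal Red — 17–6, Measure 2 advances.
Round 3: Measure 2 vs Plan F — 17–6, Measure 2 advances.
Round 4: Measure 2 vs Plan C — 14–9, Measure 2 advances.
Round 5: Measure 2 vs Proposal Green — 11–12, Proposal Green advances.
Proposal Green survives the agenda.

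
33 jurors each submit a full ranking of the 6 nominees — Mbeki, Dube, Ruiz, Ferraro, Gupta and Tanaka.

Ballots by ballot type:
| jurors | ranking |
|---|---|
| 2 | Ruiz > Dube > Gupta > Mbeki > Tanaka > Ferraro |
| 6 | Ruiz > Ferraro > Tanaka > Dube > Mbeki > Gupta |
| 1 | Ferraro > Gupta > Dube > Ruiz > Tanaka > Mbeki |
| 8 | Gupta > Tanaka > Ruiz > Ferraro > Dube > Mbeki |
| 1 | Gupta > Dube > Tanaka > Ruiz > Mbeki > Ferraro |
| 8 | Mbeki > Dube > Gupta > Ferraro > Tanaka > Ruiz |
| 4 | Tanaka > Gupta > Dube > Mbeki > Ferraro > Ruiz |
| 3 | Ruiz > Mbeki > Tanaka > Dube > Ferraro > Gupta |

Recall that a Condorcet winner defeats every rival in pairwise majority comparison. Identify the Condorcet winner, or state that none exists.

none

Check each pair by majority over 33 ballots:
Mbeki–Dube: Dube 22–11.
Mbeki–Ruiz: Ruiz 21–12.
Mbeki vs Ferraro: Mbeki wins 18–15.
Mbeki–Gupta: Mbeki 17–16.
Mbeki–Tanaka: Tanaka 20–13.
Dube vs Ruiz: Ruiz wins 19–14.
Dube vs Ferraro: Dube, 18–15.
Dube vs Gupta: Dube wins 19–14.
Dube–Tanaka: Tanaka 21–12.
Ruiz vs Ferraro: Ruiz, 20–13.
Ruiz–Gupta: Gupta 22–11.
Ruiz–Tanaka: Tanaka 21–12.
Ferraro vs Gupta: Gupta wins 23–10.
Ferraro–Tanaka: Tanaka 18–15.
Gupta vs Tanaka: Gupta wins 20–13.
Every nominee loses at least once (Mbeki loses to Dube; Dube loses to Ruiz; Ruiz loses to Gupta; Ferraro loses to Mbeki; Gupta loses to Mbeki; Tanaka loses to Gupta). The majority relation contains the cycle Mbeki → Gupta → Ruiz → Mbeki, so there is no Condorcet winner.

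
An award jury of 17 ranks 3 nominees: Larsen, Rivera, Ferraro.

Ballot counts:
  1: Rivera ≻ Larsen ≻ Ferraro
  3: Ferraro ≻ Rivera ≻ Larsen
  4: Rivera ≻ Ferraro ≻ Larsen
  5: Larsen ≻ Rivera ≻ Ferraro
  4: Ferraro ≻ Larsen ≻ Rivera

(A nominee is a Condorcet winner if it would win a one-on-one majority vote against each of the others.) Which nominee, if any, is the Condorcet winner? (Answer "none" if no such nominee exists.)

Pairwise majorities:
Larsen vs Rivera: Larsen is ranked higher on 5+4 = 9 ballots, Rivera on 8. Larsen wins 9–8.
Larsen–Ferraro: Ferraro 11–6.
Rivera vs Ferraro: Rivera preferred on 1+4+5 = 10 ballots; Rivera wins 10–7.
No nominee is unbeaten: Larsen loses to Ferraro; Rivera loses to Larsen; Ferraro loses to Rivera. In particular Larsen → Rivera → Ferraro → Larsen is a majority cycle — no Condorcet winner exists.

none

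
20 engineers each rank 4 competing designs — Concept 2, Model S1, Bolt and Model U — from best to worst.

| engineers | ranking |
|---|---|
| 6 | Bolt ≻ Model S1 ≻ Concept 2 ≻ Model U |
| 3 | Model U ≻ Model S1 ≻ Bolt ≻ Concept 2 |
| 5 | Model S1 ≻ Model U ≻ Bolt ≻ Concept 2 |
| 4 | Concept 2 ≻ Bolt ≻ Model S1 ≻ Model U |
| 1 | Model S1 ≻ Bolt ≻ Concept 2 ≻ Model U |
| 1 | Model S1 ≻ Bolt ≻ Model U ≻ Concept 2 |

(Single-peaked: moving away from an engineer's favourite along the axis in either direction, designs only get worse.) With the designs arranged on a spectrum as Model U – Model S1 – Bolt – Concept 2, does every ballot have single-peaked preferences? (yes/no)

yes

Axis positions: Model U=1, Model S1=2, Bolt=3, Concept 2=4.
Ballot type 1 (peak Bolt at position 3): ranking walks positions 3-2-4-1, expanding outward from the peak — single-peaked.
Ballot type 2 (peak Model U at position 1): ranking walks positions 1-2-3-4, expanding outward from the peak — single-peaked.
Ballot type 3 (peak Model S1 at position 2): ranking walks positions 2-1-3-4, expanding outward from the peak — single-peaked.
Ballot type 4 (peak Concept 2 at position 4): ranking walks positions 4-3-2-1, expanding outward from the peak — single-peaked.
Ballot type 5 (peak Model S1 at position 2): ranking walks positions 2-3-4-1, expanding outward from the peak — single-peaked.
Ballot type 6 (peak Model S1 at position 2): ranking walks positions 2-3-1-4, expanding outward from the peak — single-peaked.
Every ranking is single-peaked on this axis.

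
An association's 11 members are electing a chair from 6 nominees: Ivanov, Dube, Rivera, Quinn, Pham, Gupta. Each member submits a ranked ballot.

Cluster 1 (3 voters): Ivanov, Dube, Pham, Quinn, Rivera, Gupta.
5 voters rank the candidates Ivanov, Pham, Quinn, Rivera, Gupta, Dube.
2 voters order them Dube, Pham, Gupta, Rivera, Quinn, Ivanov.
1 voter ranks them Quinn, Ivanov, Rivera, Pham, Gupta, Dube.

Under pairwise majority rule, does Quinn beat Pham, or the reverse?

Ballots ranking Quinn above Pham: 1.
Ballots ranking Pham above Quinn: 11 − 1 = 10.
Pham wins the head-to-head 10–1.

Pham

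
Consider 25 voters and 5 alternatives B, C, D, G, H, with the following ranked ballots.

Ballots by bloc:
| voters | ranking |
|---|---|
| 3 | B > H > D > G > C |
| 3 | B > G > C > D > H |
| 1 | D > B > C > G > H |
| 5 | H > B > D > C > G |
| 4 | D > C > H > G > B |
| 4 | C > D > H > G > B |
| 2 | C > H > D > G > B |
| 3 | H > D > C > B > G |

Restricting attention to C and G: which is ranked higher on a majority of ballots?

C

Ballots ranking C above G: 1 + 5 + 4 + 4 + 2 + 3 = 19.
Ballots ranking G above C: 25 − 19 = 6.
C wins the head-to-head 19–6.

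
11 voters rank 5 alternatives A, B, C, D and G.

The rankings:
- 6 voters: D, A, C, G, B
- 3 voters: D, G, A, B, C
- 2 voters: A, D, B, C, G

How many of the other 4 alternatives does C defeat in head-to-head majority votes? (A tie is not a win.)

C against each rival (11 voters):
C vs A: A, 11–0.
C vs B: C wins 6–5.
C vs D: D wins 11–0.
C–G: C 8–3.
C beats B, G; loses to A, D — 2 pairwise wins.

2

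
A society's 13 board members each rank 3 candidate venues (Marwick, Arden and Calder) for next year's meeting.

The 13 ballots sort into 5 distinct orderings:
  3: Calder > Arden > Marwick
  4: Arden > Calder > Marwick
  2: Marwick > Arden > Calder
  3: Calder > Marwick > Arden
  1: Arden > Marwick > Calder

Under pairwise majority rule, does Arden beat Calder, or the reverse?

Ballots ranking Arden above Calder: 4 + 2 + 1 = 7.
Ballots ranking Calder above Arden: 13 − 7 = 6.
Arden wins the head-to-head 7–6.

Arden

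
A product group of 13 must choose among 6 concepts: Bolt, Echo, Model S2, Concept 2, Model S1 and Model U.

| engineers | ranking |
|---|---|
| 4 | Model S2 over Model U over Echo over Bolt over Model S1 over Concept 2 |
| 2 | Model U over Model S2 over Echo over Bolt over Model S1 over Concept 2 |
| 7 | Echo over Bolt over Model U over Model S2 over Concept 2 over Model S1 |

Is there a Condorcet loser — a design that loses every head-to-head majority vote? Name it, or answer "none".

Pairwise majorities:
Bolt vs Echo: Echo, 13–0.
Bolt vs Model S2: 7 for Bolt, 6 for Model S2 — Bolt by 7–6.
Bolt vs Concept 2: 13 to 0, Bolt.
Bolt vs Model S1: 13 to 0, Bolt.
Bolt vs Model U: Bolt wins 7–6.
Echo vs Model S2: 7 for Echo, 6 for Model S2 — Echo by 7–6.
Echo vs Concept 2: Echo preferred on 4+2+7 = 13 ballots; Echo wins 13–0.
Echo vs Model S1: 4+2+7 = 13 for Echo, 0 for Model S1 — Echo by 13–0.
Echo vs Model U: Echo, 7–6.
Model S2 vs Concept 2: 4+2+7 = 13 for Model S2, 0 for Concept 2 — Model S2 by 13–0.
Model S2 vs Model S1: Model S2 wins 13–0.
Model S2 vs Model U: Model U wins 9–4.
Concept 2 vs Model S1: Concept 2, 7–6.
Concept 2–Model U: Model U 13–0.
Model S1–Model U: Model U 13–0.
Model S1 is beaten in every head-to-head and is the Condorcet loser.

Model S1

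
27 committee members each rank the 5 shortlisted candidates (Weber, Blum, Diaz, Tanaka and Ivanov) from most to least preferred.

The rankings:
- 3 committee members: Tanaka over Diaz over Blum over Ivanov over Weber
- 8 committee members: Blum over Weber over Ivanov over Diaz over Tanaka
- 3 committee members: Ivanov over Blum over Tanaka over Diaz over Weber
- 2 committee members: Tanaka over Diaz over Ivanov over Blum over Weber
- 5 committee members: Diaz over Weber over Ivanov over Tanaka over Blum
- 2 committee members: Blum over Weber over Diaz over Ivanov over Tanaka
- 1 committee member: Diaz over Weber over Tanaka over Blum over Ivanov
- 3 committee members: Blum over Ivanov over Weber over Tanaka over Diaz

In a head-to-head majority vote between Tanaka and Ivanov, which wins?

Ivanov

Ballots ranking Tanaka above Ivanov: 3 + 2 + 1 = 6.
Ballots ranking Ivanov above Tanaka: 27 − 6 = 21.
Ivanov wins the head-to-head 21–6.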